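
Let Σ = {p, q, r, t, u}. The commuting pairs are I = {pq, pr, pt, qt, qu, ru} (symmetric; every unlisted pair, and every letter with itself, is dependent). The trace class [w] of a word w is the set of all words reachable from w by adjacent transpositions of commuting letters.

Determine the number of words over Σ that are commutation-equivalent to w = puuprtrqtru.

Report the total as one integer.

#0=p has no predecessor
#1=u depends on [0:p]
#2=u depends on [1:u]
#3=p depends on [2:u]
#4=r has no predecessor
#5=t depends on [2:u, 4:r]
#6=r depends on [5:t]
#7=q depends on [6:r]
#8=t depends on [6:r]
#9=r depends on [7:q, 8:t]
#10=u depends on [3:p, 8:t]
sources: [0:p, 4:r]
N(rest) = Σ N(rest − s) over sources s of rest; N(one piece) = 1:
  size 1 → [9]=1  [10]=1
  size 2 → [3,10]=1  [7,9]=1  [9,10]=2
  size 3 → [3,9,10]=3  [7,9,10]=3  [8,9,10]=2
  size 4 → [3,7,9,10]=6  [3,8,9,10]=5  [7,8,9,10]=5
  size 5 → [3,7,8,9,10]=16  [6,7,8,9,10]=5
  size 6 → [3,6,7,8,9,10]=21  [5,6,7,8,9,10]=5
  size 7 → [3,5,6,7,8,9,10]=26  [4,5,6,7,8,9,10]=5
  size 8 → [2,3,5,6,7,8,9,10]=26  [3,4,5,6,7,8,9,10]=31
  size 9 → [1,2,3,5,6,7,8,9,10]=26  [2,3,4,5,6,7,8,9,10]=57
  first=0(p) contributes 83
  first=4(r) contributes 26
|[w]| = 109

109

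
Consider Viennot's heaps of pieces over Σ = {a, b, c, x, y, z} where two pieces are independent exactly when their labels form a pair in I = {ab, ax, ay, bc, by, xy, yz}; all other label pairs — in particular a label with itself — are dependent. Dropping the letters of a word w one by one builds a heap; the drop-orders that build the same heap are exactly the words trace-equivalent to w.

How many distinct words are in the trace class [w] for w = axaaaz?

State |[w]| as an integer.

0(a) covers ∅
1(x) covers ∅
2(a) covers 0:a
3(a) covers 2:a
4(a) covers 3:a
5(z) covers 1:x, 4:a
floor of heap: 0:a, 1:x
completions by unplaced set U, small U first (add the entries for U minus each lowest piece of U):
  |U|=1: {5}:1
  |U|=2: {1,5}:1  {4,5}:1
  |U|=3: {1,4,5}:2  {3,4,5}:1
  |U|=4: {1,3,4,5}:3  {2,3,4,5}:1
  start at 0(a): 4
  start at 1(x): 1
sum over floor = 5

5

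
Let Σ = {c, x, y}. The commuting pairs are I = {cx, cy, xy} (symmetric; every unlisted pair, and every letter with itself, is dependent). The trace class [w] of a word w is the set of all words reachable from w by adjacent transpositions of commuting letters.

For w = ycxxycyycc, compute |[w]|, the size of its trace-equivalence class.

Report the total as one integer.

drop 0:y onto floor
drop 1:c onto floor
drop 2:x onto floor
drop 3:x onto {2:x}
drop 4:y onto {0:y}
drop 5:c onto {1:c}
drop 6:y onto {4:y}
drop 7:y onto {6:y}
drop 8:c onto {5:c}
drop 9:c onto {8:c}
ground layer = {0:y, 1:c, 2:x}
drop-orders for the pieces not yet dropped (sum over which currently-grounded one goes next):
  1 to go: {3} 1  {7} 1  {9} 1
  2 to go: {2,3} 1  {3,7} 2  {3,9} 2  {6,7} 1  {7,9} 2  {8,9} 1
  3 to go: {2,3,7} 3  {2,3,9} 3  {3,6,7} 3  {3,7,9} 6  {3,8,9} 3  {4,6,7} 1  {5,8,9} 1  {6,7,9} 3  {7,8,9} 3
  4 to go: {0,4,6,7} 1  {1,5,8,9} 1  {2,3,6,7} 6  {2,3,7,9} 12  {2,3,8,9} 6  {3,4,6,7} 4  {3,5,8,9} 4  {3,6,7,9} 12  {3,7,8,9} 12  {4,6,7,9} 4  {5,7,8,9} 4  {6,7,8,9} 6
  5 to go: {0,3,4,6,7} 5  {0,4,6,7,9} 5  {1,3,5,8,9} 5  {1,5,7,8,9} 5  {2,3,4,6,7} 10  {2,3,5,8,9} 10  {2,3,6,7,9} 30  {2,3,7,8,9} 30  {3,4,6,7,9} 20  {3,5,7,8,9} 20  {3,6,7,8,9} 30  {4,6,7,8,9} 10  {5,6,7,8,9} 10
  6 to go: {0,2,3,4,6,7} 15  {0,3,4,6,7,9} 30  {0,4,6,7,8,9} 15  {1,2,3,5,8,9} 15  {1,3,5,7,8,9} 30  {1,5,6,7,8,9} 15  {2,3,4,6,7,9} 60  {2,3,5,7,8,9} 60  {2,3,6,7,8,9} 90  {3,4,6,7,8,9} 60  {3,5,6,7,8,9} 60  {4,5,6,7,8,9} 20
  7 to go: {0,2,3,4,6,7,9} 105  {0,3,4,6,7,8,9} 105  {0,4,5,6,7,8,9} 35  {1,2,3,5,7,8,9} 105  {1,3,5,6,7,8,9} 105  {1,4,5,6,7,8,9} 35  {2,3,4,6,7,8,9} 210  {2,3,5,6,7,8,9} 210  {3,4,5,6,7,8,9} 140
  8 to go: {0,1,4,5,6,7,8,9} 70  {0,2,3,4,6,7,8,9} 420  {0,3,4,5,6,7,8,9} 280  {1,2,3,5,6,7,8,9} 420  {1,3,4,5,6,7,8,9} 280  {2,3,4,5,6,7,8,9} 560
  if 0:y drops first: 1260 orders
  if 1:c drops first: 1260 orders
  if 2:x drops first: 630 orders
heap linearizations: 3150

3150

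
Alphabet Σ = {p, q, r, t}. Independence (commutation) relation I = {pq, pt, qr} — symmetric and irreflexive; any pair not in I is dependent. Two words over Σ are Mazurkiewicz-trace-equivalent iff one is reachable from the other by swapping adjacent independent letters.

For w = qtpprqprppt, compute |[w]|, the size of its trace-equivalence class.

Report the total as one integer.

102

#0=q has no predecessor
#1=t depends on [0:q]
#2=p has no predecessor
#3=p depends on [2:p]
#4=r depends on [1:t, 3:p]
#5=q depends on [1:t]
#6=p depends on [4:r]
#7=r depends on [6:p]
#8=p depends on [7:r]
#9=p depends on [8:p]
#10=t depends on [5:q, 7:r]
sources: [0:q, 2:p]
N(rest) = Σ N(rest − s) over sources s of rest; N(one piece) = 1:
  size 1 → [9]=1  [10]=1
  size 2 → [5,10]=1  [8,9]=1  [9,10]=2
  size 3 → [5,9,10]=3  [8,9,10]=3
  size 4 → [5,8,9,10]=6  [7,8,9,10]=3
  size 5 → [5,7,8,9,10]=9  [6,7,8,9,10]=3
  size 6 → [4,6,7,8,9,10]=3  [5,6,7,8,9,10]=12
  size 7 → [3,4,6,7,8,9,10]=3  [4,5,6,7,8,9,10]=15
  size 8 → [1,4,5,6,7,8,9,10]=15  [2,3,4,6,7,8,9,10]=3  [3,4,5,6,7,8,9,10]=18
  size 9 → [0,1,4,5,6,7,8,9,10]=15  [1,3,4,5,6,7,8,9,10]=33  [2,3,4,5,6,7,8,9,10]=21
  first=0(q) contributes 54
  first=2(p) contributes 48
|[w]| = 102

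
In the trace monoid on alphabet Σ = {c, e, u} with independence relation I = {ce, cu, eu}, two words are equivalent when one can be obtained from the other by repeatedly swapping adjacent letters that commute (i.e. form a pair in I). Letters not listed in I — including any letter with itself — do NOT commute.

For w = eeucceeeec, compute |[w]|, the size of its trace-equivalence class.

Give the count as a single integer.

840

#0=e has no predecessor
#1=e depends on [0:e]
#2=u has no predecessor
#3=c has no predecessor
#4=c depends on [3:c]
#5=e depends on [1:e]
#6=e depends on [5:e]
#7=e depends on [6:e]
#8=e depends on [7:e]
#9=c depends on [4:c]
sources: [0:e, 2:u, 3:c]
N(rest) = Σ N(rest − s) over sources s of rest; N(one piece) = 1:
  size 1 → [2]=1  [8]=1  [9]=1
  size 2 → [2,8]=2  [2,9]=2  [4,9]=1  [7,8]=1  [8,9]=2
  size 3 → [2,4,9]=3  [2,7,8]=3  [2,8,9]=6  [3,4,9]=1  [4,8,9]=3  [6,7,8]=1  [7,8,9]=3
  size 4 → [2,3,4,9]=4  [2,4,8,9]=12  [2,6,7,8]=4  [2,7,8,9]=12  [3,4,8,9]=4  [4,7,8,9]=6  [5,6,7,8]=1  [6,7,8,9]=4
  size 5 → [1,5,6,7,8]=1  [2,3,4,8,9]=20  [2,4,7,8,9]=30  [2,5,6,7,8]=5  [2,6,7,8,9]=20  [3,4,7,8,9]=10  [4,6,7,8,9]=10  [5,6,7,8,9]=5
  size 6 → [0,1,5,6,7,8]=1  [1,2,5,6,7,8]=6  [1,5,6,7,8,9]=6  [2,3,4,7,8,9]=60  [2,4,6,7,8,9]=60  [2,5,6,7,8,9]=30  [3,4,6,7,8,9]=20  [4,5,6,7,8,9]=15
  size 7 → [0,1,2,5,6,7,8]=7  [0,1,5,6,7,8,9]=7  [1,2,5,6,7,8,9]=42  [1,4,5,6,7,8,9]=21  [2,3,4,6,7,8,9]=140  [2,4,5,6,7,8,9]=105  [3,4,5,6,7,8,9]=35
  size 8 → [0,1,2,5,6,7,8,9]=56  [0,1,4,5,6,7,8,9]=28  [1,2,4,5,6,7,8,9]=168  [1,3,4,5,6,7,8,9]=56  [2,3,4,5,6,7,8,9]=280
  first=0(e) contributes 504
  first=2(u) contributes 84
  first=3(c) contributes 252
|[w]| = 840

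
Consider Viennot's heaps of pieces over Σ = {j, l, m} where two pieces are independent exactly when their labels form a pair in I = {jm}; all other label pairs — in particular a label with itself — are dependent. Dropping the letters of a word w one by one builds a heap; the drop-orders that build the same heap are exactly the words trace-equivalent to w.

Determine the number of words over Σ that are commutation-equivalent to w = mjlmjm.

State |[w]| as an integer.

#0=m has no predecessor
#1=j has no predecessor
#2=l depends on [0:m, 1:j]
#3=m depends on [2:l]
#4=j depends on [2:l]
#5=m depends on [3:m]
sources: [0:m, 1:j]
N(rest) = Σ N(rest − s) over sources s of rest; N(one piece) = 1:
  size 1 → [4]=1  [5]=1
  size 2 → [3,5]=1  [4,5]=2
  size 3 → [3,4,5]=3
  size 4 → [2,3,4,5]=3
  first=0(m) contributes 3
  first=1(j) contributes 3
|[w]| = 6

6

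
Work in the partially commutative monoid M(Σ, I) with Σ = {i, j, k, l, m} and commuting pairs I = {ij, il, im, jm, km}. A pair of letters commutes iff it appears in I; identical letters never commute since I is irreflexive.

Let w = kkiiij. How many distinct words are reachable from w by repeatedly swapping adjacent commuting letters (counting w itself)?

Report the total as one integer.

4

0(k) covers ∅
1(k) covers 0:k
2(i) covers 1:k
3(i) covers 2:i
4(i) covers 3:i
5(j) covers 1:k
floor of heap: 0:k
completions by unplaced set U, small U first (add the entries for U minus each lowest piece of U):
  |U|=1: {4}:1  {5}:1
  |U|=2: {3,4}:1  {4,5}:2
  |U|=3: {2,3,4}:1  {3,4,5}:3
  |U|=4: {2,3,4,5}:4
  start at 0(k): 4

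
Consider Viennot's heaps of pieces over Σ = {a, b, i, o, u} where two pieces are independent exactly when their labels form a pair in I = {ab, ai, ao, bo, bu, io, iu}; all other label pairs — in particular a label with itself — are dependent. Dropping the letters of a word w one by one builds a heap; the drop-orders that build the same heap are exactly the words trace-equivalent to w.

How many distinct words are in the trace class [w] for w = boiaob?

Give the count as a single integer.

60

#0=b has no predecessor
#1=o has no predecessor
#2=i depends on [0:b]
#3=a has no predecessor
#4=o depends on [1:o]
#5=b depends on [2:i]
sources: [0:b, 1:o, 3:a]
N(rest) = Σ N(rest − s) over sources s of rest; N(one piece) = 1:
  size 1 → [3]=1  [4]=1  [5]=1
  size 2 → [1,4]=1  [2,5]=1  [3,4]=2  [3,5]=2  [4,5]=2
  size 3 → [0,2,5]=1  [1,3,4]=3  [1,4,5]=3  [2,3,5]=3  [2,4,5]=3  [3,4,5]=6
  size 4 → [0,2,3,5]=4  [0,2,4,5]=4  [1,2,4,5]=6  [1,3,4,5]=12  [2,3,4,5]=12
  first=0(b) contributes 30
  first=1(o) contributes 20
  first=3(a) contributes 10
|[w]| = 60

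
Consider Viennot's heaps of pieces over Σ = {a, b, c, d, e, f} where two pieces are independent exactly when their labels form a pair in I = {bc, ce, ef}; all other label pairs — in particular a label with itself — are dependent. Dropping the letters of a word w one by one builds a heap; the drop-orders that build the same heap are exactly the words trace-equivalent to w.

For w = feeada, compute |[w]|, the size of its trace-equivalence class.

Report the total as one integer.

0(f) covers ∅
1(e) covers ∅
2(e) covers 1:e
3(a) covers 0:f, 2:e
4(d) covers 3:a
5(a) covers 4:d
floor of heap: 0:f, 1:e
completions by unplaced set U, small U first (add the entries for U minus each lowest piece of U):
  |U|=1: {5}:1
  |U|=2: {4,5}:1
  |U|=3: {3,4,5}:1
  |U|=4: {0,3,4,5}:1  {2,3,4,5}:1
  start at 0(f): 1
  start at 1(e): 2
sum over floor = 3

3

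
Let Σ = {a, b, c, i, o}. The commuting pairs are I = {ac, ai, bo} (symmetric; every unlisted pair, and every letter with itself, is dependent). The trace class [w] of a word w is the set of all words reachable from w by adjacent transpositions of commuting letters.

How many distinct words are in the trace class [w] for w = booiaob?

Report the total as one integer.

12

#0=b has no predecessor
#1=o has no predecessor
#2=o depends on [1:o]
#3=i depends on [0:b, 2:o]
#4=a depends on [0:b, 2:o]
#5=o depends on [3:i, 4:a]
#6=b depends on [3:i, 4:a]
sources: [0:b, 1:o]
N(rest) = Σ N(rest − s) over sources s of rest; N(one piece) = 1:
  size 1 → [5]=1  [6]=1
  size 2 → [5,6]=2
  size 3 → [3,5,6]=2  [4,5,6]=2
  size 4 → [3,4,5,6]=4
  size 5 → [0,3,4,5,6]=4  [2,3,4,5,6]=4
  first=0(b) contributes 4
  first=1(o) contributes 8
|[w]| = 12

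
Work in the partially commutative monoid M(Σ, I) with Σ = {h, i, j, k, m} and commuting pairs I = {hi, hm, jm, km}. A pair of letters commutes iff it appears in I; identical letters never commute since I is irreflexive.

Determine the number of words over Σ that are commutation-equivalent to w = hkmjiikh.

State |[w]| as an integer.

0(h) covers ∅
1(k) covers 0:h
2(m) covers ∅
3(j) covers 1:k
4(i) covers 2:m, 3:j
5(i) covers 4:i
6(k) covers 5:i
7(h) covers 6:k
floor of heap: 0:h, 2:m
completions by unplaced set U, small U first (add the entries for U minus each lowest piece of U):
  |U|=1: {7}:1
  |U|=2: {6,7}:1
  |U|=3: {5,6,7}:1
  |U|=4: {4,5,6,7}:1
  |U|=5: {2,4,5,6,7}:1  {3,4,5,6,7}:1
  |U|=6: {1,3,4,5,6,7}:1  {2,3,4,5,6,7}:2
  start at 0(h): 3
  start at 2(m): 1
sum over floor = 4

4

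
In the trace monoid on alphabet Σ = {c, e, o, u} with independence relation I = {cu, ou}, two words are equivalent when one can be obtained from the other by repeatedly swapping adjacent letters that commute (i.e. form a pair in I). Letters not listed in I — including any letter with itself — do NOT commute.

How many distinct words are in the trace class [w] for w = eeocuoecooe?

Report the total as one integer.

4

drop 0:e onto floor
drop 1:e onto {0:e}
drop 2:o onto {1:e}
drop 3:c onto {2:o}
drop 4:u onto {1:e}
drop 5:o onto {3:c}
drop 6:e onto {4:u, 5:o}
drop 7:c onto {6:e}
drop 8:o onto {7:c}
drop 9:o onto {8:o}
drop 10:e onto {9:o}
ground layer = {0:e}
drop-orders for the pieces not yet dropped (sum over which currently-grounded one goes next):
  1 to go: {10} 1
  2 to go: {9,10} 1
  3 to go: {8,9,10} 1
  4 to go: {7,8,9,10} 1
  5 to go: {6,7,8,9,10} 1
  6 to go: {4,6,7,8,9,10} 1  {5,6,7,8,9,10} 1
  7 to go: {3,5,6,7,8,9,10} 1  {4,5,6,7,8,9,10} 2
  8 to go: {2,3,5,6,7,8,9,10} 1  {3,4,5,6,7,8,9,10} 3
  9 to go: {2,3,4,5,6,7,8,9,10} 4
  if 0:e drops first: 4 orders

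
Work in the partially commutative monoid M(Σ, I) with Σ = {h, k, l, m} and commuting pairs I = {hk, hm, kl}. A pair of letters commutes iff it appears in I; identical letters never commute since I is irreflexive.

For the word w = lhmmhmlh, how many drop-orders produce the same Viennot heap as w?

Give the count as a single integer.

10

drop 0:l onto floor
drop 1:h onto {0:l}
drop 2:m onto {0:l}
drop 3:m onto {2:m}
drop 4:h onto {1:h}
drop 5:m onto {3:m}
drop 6:l onto {4:h, 5:m}
drop 7:h onto {6:l}
ground layer = {0:l}
drop-orders for the pieces not yet dropped (sum over which currently-grounded one goes next):
  1 to go: {7} 1
  2 to go: {6,7} 1
  3 to go: {4,6,7} 1  {5,6,7} 1
  4 to go: {1,4,6,7} 1  {3,5,6,7} 1  {4,5,6,7} 2
  5 to go: {1,4,5,6,7} 3  {2,3,5,6,7} 1  {3,4,5,6,7} 3
  6 to go: {1,3,4,5,6,7} 6  {2,3,4,5,6,7} 4
  if 0:l drops first: 10 orders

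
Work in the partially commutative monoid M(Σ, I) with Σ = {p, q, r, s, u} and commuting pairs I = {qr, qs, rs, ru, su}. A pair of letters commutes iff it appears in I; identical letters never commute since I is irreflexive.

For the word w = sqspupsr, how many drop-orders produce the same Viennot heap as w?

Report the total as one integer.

0(s) covers ∅
1(q) covers ∅
2(s) covers 0:s
3(p) covers 1:q, 2:s
4(u) covers 3:p
5(p) covers 4:u
6(s) covers 5:p
7(r) covers 5:p
floor of heap: 0:s, 1:q
completions by unplaced set U, small U first (add the entries for U minus each lowest piece of U):
  |U|=1: {6}:1  {7}:1
  |U|=2: {6,7}:2
  |U|=3: {5,6,7}:2
  |U|=4: {4,5,6,7}:2
  |U|=5: {3,4,5,6,7}:2
  |U|=6: {1,3,4,5,6,7}:2  {2,3,4,5,6,7}:2
  start at 0(s): 4
  start at 1(q): 2
sum over floor = 6

6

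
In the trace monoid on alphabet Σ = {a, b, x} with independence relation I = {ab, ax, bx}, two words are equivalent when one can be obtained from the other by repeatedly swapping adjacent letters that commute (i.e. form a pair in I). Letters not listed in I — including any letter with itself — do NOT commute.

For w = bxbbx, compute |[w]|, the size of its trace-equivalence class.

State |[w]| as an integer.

10

#0=b has no predecessor
#1=x has no predecessor
#2=b depends on [0:b]
#3=b depends on [2:b]
#4=x depends on [1:x]
sources: [0:b, 1:x]
N(rest) = Σ N(rest − s) over sources s of rest; N(one piece) = 1:
  size 1 → [3]=1  [4]=1
  size 2 → [1,4]=1  [2,3]=1  [3,4]=2
  size 3 → [0,2,3]=1  [1,3,4]=3  [2,3,4]=3
  first=0(b) contributes 6
  first=1(x) contributes 4
|[w]| = 10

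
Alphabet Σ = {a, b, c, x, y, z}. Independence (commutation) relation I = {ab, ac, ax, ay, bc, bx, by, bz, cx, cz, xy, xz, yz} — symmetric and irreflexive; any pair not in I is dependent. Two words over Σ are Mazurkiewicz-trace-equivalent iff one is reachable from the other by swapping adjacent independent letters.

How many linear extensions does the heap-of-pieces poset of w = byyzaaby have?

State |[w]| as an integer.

#0=b has no predecessor
#1=y has no predecessor
#2=y depends on [1:y]
#3=z has no predecessor
#4=a depends on [3:z]
#5=a depends on [4:a]
#6=b depends on [0:b]
#7=y depends on [2:y]
sources: [0:b, 1:y, 3:z]
N(rest) = Σ N(rest − s) over sources s of rest; N(one piece) = 1:
  size 1 → [5]=1  [6]=1  [7]=1
  size 2 → [0,6]=1  [2,7]=1  [4,5]=1  [5,6]=2  [5,7]=2  [6,7]=2
  size 3 → [0,5,6]=3  [0,6,7]=3  [1,2,7]=1  [2,5,7]=3  [2,6,7]=3  [3,4,5]=1  [4,5,6]=3  [4,5,7]=3  [5,6,7]=6
  size 4 → [0,2,6,7]=6  [0,4,5,6]=6  [0,5,6,7]=12  [1,2,5,7]=4  [1,2,6,7]=4  [2,4,5,7]=6  [2,5,6,7]=12  [3,4,5,6]=4  [3,4,5,7]=4  [4,5,6,7]=12
  size 5 → [0,1,2,6,7]=10  [0,2,5,6,7]=30  [0,3,4,5,6]=10  [0,4,5,6,7]=30  [1,2,4,5,7]=10  [1,2,5,6,7]=20  [2,3,4,5,7]=10  [2,4,5,6,7]=30  [3,4,5,6,7]=20
  size 6 → [0,1,2,5,6,7]=60  [0,2,4,5,6,7]=90  [0,3,4,5,6,7]=60  [1,2,3,4,5,7]=20  [1,2,4,5,6,7]=60  [2,3,4,5,6,7]=60
  first=0(b) contributes 140
  first=1(y) contributes 210
  first=3(z) contributes 210
|[w]| = 560

560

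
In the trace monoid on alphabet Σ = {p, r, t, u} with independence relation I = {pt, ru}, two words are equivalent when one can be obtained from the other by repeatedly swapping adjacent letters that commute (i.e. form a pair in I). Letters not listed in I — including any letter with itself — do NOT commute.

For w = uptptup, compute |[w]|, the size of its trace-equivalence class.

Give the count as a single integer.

drop 0:u onto floor
drop 1:p onto {0:u}
drop 2:t onto {0:u}
drop 3:p onto {1:p}
drop 4:t onto {2:t}
drop 5:u onto {3:p, 4:t}
drop 6:p onto {5:u}
ground layer = {0:u}
drop-orders for the pieces not yet dropped (sum over which currently-grounded one goes next):
  1 to go: {6} 1
  2 to go: {5,6} 1
  3 to go: {3,5,6} 1  {4,5,6} 1
  4 to go: {1,3,5,6} 1  {2,4,5,6} 1  {3,4,5,6} 2
  5 to go: {1,3,4,5,6} 3  {2,3,4,5,6} 3
  if 0:u drops first: 6 orders

6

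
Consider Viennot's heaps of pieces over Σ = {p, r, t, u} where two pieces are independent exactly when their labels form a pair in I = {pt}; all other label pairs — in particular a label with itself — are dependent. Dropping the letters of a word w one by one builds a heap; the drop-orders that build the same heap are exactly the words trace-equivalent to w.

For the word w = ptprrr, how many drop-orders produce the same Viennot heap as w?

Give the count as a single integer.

3

piece 0:p — minimal
piece 1:t — minimal
piece 2:p rests on {0:p}
piece 3:r rests on {1:t, 2:p}
piece 4:r rests on {3:r}
piece 5:r rests on {4:r}
minimal pieces: {0:p, 1:t}
ways to finish when only these pieces remain (= sum over removing one remaining piece with nothing left below it):
  1 left: {5}→1
  2 left: {4,5}→1
  3 left: {3,4,5}→1
  4 left: {1,3,4,5}→1  {2,3,4,5}→1
  placing 0:p first → 2 extensions
  placing 1:t first → 1 extensions
total linear extensions = 3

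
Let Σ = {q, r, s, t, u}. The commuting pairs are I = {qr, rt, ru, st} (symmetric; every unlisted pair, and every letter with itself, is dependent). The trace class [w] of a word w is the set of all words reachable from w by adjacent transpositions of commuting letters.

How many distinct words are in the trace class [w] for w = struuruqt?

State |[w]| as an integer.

49

#0=s has no predecessor
#1=t has no predecessor
#2=r depends on [0:s]
#3=u depends on [0:s, 1:t]
#4=u depends on [3:u]
#5=r depends on [2:r]
#6=u depends on [4:u]
#7=q depends on [6:u]
#8=t depends on [7:q]
sources: [0:s, 1:t]
N(rest) = Σ N(rest − s) over sources s of rest; N(one piece) = 1:
  size 1 → [5]=1  [8]=1
  size 2 → [2,5]=1  [5,8]=2  [7,8]=1
  size 3 → [2,5,8]=3  [5,7,8]=3  [6,7,8]=1
  size 4 → [2,5,7,8]=6  [4,6,7,8]=1  [5,6,7,8]=4
  size 5 → [2,5,6,7,8]=10  [3,4,6,7,8]=1  [4,5,6,7,8]=5
  size 6 → [1,3,4,6,7,8]=1  [2,4,5,6,7,8]=15  [3,4,5,6,7,8]=6
  size 7 → [1,3,4,5,6,7,8]=7  [2,3,4,5,6,7,8]=21
  first=0(s) contributes 28
  first=1(t) contributes 21
|[w]| = 49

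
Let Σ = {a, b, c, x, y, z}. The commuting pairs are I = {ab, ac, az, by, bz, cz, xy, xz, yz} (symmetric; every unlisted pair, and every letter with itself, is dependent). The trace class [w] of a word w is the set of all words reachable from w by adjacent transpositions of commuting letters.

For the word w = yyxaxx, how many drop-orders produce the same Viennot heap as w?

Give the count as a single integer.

3

drop 0:y onto floor
drop 1:y onto {0:y}
drop 2:x onto floor
drop 3:a onto {1:y, 2:x}
drop 4:x onto {3:a}
drop 5:x onto {4:x}
ground layer = {0:y, 2:x}
drop-orders for the pieces not yet dropped (sum over which currently-grounded one goes next):
  1 to go: {5} 1
  2 to go: {4,5} 1
  3 to go: {3,4,5} 1
  4 to go: {1,3,4,5} 1  {2,3,4,5} 1
  if 0:y drops first: 2 orders
  if 2:x drops first: 1 orders
heap linearizations: 3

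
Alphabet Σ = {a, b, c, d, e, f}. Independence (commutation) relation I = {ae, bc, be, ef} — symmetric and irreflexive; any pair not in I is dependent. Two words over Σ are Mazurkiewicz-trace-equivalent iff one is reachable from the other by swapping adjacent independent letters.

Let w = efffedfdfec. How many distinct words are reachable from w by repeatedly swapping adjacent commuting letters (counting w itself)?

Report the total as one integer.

0(e) covers ∅
1(f) covers ∅
2(f) covers 1:f
3(f) covers 2:f
4(e) covers 0:e
5(d) covers 3:f, 4:e
6(f) covers 5:d
7(d) covers 6:f
8(f) covers 7:d
9(e) covers 7:d
10(c) covers 8:f, 9:e
floor of heap: 0:e, 1:f
completions by unplaced set U, small U first (add the entries for U minus each lowest piece of U):
  |U|=1: {10}:1
  |U|=2: {8,10}:1  {9,10}:1
  |U|=3: {8,9,10}:2
  |U|=4: {7,8,9,10}:2
  |U|=5: {6,7,8,9,10}:2
  |U|=6: {5,6,7,8,9,10}:2
  |U|=7: {3,5,6,7,8,9,10}:2  {4,5,6,7,8,9,10}:2
  |U|=8: {0,4,5,6,7,8,9,10}:2  {2,3,5,6,7,8,9,10}:2  {3,4,5,6,7,8,9,10}:4
  |U|=9: {0,3,4,5,6,7,8,9,10}:6  {1,2,3,5,6,7,8,9,10}:2  {2,3,4,5,6,7,8,9,10}:6
  start at 0(e): 8
  start at 1(f): 12
sum over floor = 20

20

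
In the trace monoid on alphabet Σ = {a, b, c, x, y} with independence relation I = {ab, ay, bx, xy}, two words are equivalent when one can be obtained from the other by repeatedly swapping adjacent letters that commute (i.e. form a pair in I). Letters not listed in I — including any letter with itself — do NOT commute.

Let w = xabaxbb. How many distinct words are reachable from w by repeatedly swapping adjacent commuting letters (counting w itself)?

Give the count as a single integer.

35

drop 0:x onto floor
drop 1:a onto {0:x}
drop 2:b onto floor
drop 3:a onto {1:a}
drop 4:x onto {3:a}
drop 5:b onto {2:b}
drop 6:b onto {5:b}
ground layer = {0:x, 2:b}
drop-orders for the pieces not yet dropped (sum over which currently-grounded one goes next):
  1 to go: {4} 1  {6} 1
  2 to go: {3,4} 1  {4,6} 2  {5,6} 1
  3 to go: {1,3,4} 1  {2,5,6} 1  {3,4,6} 3  {4,5,6} 3
  4 to go: {0,1,3,4} 1  {1,3,4,6} 4  {2,4,5,6} 4  {3,4,5,6} 6
  5 to go: {0,1,3,4,6} 5  {1,3,4,5,6} 10  {2,3,4,5,6} 10
  if 0:x drops first: 20 orders
  if 2:b drops first: 15 orders
heap linearizations: 35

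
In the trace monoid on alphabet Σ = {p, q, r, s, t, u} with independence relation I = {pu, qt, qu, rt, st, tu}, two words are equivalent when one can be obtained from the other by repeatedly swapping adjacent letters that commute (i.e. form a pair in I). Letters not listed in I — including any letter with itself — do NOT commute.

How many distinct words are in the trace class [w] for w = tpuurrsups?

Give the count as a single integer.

12

0(t) covers ∅
1(p) covers 0:t
2(u) covers ∅
3(u) covers 2:u
4(r) covers 1:p, 3:u
5(r) covers 4:r
6(s) covers 5:r
7(u) covers 6:s
8(p) covers 6:s
9(s) covers 7:u, 8:p
floor of heap: 0:t, 2:u
completions by unplaced set U, small U first (add the entries for U minus each lowest piece of U):
  |U|=1: {9}:1
  |U|=2: {7,9}:1  {8,9}:1
  |U|=3: {7,8,9}:2
  |U|=4: {6,7,8,9}:2
  |U|=5: {5,6,7,8,9}:2
  |U|=6: {4,5,6,7,8,9}:2
  |U|=7: {1,4,5,6,7,8,9}:2  {3,4,5,6,7,8,9}:2
  |U|=8: {0,1,4,5,6,7,8,9}:2  {1,3,4,5,6,7,8,9}:4  {2,3,4,5,6,7,8,9}:2
  start at 0(t): 6
  start at 2(u): 6
sum over floor = 12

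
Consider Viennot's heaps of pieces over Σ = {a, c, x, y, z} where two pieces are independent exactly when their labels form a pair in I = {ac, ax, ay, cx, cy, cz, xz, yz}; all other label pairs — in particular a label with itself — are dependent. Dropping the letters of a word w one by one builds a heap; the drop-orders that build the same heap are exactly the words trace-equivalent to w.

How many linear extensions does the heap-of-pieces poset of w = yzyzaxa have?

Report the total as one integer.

35

#0=y has no predecessor
#1=z has no predecessor
#2=y depends on [0:y]
#3=z depends on [1:z]
#4=a depends on [3:z]
#5=x depends on [2:y]
#6=a depends on [4:a]
sources: [0:y, 1:z]
N(rest) = Σ N(rest − s) over sources s of rest; N(one piece) = 1:
  size 1 → [5]=1  [6]=1
  size 2 → [2,5]=1  [4,6]=1  [5,6]=2
  size 3 → [0,2,5]=1  [2,5,6]=3  [3,4,6]=1  [4,5,6]=3
  size 4 → [0,2,5,6]=4  [1,3,4,6]=1  [2,4,5,6]=6  [3,4,5,6]=4
  size 5 → [0,2,4,5,6]=10  [1,3,4,5,6]=5  [2,3,4,5,6]=10
  first=0(y) contributes 15
  first=1(z) contributes 20
|[w]| = 35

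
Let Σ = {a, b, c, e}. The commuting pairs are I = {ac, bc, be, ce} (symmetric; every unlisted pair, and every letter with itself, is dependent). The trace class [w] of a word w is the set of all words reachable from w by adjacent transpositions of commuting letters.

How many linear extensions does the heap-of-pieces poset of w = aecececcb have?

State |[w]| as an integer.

504

0(a) covers ∅
1(e) covers 0:a
2(c) covers ∅
3(e) covers 1:e
4(c) covers 2:c
5(e) covers 3:e
6(c) covers 4:c
7(c) covers 6:c
8(b) covers 0:a
floor of heap: 0:a, 2:c
completions by unplaced set U, small U first (add the entries for U minus each lowest piece of U):
  |U|=1: {5}:1  {7}:1  {8}:1
  |U|=2: {3,5}:1  {5,7}:2  {5,8}:2  {6,7}:1  {7,8}:2
  |U|=3: {1,3,5}:1  {3,5,7}:3  {3,5,8}:3  {4,6,7}:1  {5,6,7}:3  {5,7,8}:6  {6,7,8}:3
  |U|=4: {1,3,5,7}:4  {1,3,5,8}:4  {2,4,6,7}:1  {3,5,6,7}:6  {3,5,7,8}:12  {4,5,6,7}:4  {4,6,7,8}:4  {5,6,7,8}:12
  |U|=5: {0,1,3,5,8}:4  {1,3,5,6,7}:10  {1,3,5,7,8}:20  {2,4,5,6,7}:5  {2,4,6,7,8}:5  {3,4,5,6,7}:10  {3,5,6,7,8}:30  {4,5,6,7,8}:20
  |U|=6: {0,1,3,5,7,8}:24  {1,3,4,5,6,7}:20  {1,3,5,6,7,8}:60  {2,3,4,5,6,7}:15  {2,4,5,6,7,8}:30  {3,4,5,6,7,8}:60
  |U|=7: {0,1,3,5,6,7,8}:84  {1,2,3,4,5,6,7}:35  {1,3,4,5,6,7,8}:140  {2,3,4,5,6,7,8}:105
  start at 0(a): 280
  start at 2(c): 224
sum over floor = 504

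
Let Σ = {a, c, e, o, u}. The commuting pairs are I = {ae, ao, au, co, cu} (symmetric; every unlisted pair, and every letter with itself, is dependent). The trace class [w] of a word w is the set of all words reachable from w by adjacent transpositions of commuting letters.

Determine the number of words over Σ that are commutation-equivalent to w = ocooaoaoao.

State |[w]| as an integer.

drop 0:o onto floor
drop 1:c onto floor
drop 2:o onto {0:o}
drop 3:o onto {2:o}
drop 4:a onto {1:c}
drop 5:o onto {3:o}
drop 6:a onto {4:a}
drop 7:o onto {5:o}
drop 8:a onto {6:a}
drop 9:o onto {7:o}
ground layer = {0:o, 1:c}
drop-orders for the pieces not yet dropped (sum over which currently-grounded one goes next):
  1 to go: {8} 1  {9} 1
  2 to go: {6,8} 1  {7,9} 1  {8,9} 2
  3 to go: {4,6,8} 1  {5,7,9} 1  {6,8,9} 3  {7,8,9} 3
  4 to go: {1,4,6,8} 1  {3,5,7,9} 1  {4,6,8,9} 4  {5,7,8,9} 4  {6,7,8,9} 6
  5 to go: {1,4,6,8,9} 5  {2,3,5,7,9} 1  {3,5,7,8,9} 5  {4,6,7,8,9} 10  {5,6,7,8,9} 10
  6 to go: {0,2,3,5,7,9} 1  {1,4,6,7,8,9} 15  {2,3,5,7,8,9} 6  {3,5,6,7,8,9} 15  {4,5,6,7,8,9} 20
  7 to go: {0,2,3,5,7,8,9} 7  {1,4,5,6,7,8,9} 35  {2,3,5,6,7,8,9} 21  {3,4,5,6,7,8,9} 35
  8 to go: {0,2,3,5,6,7,8,9} 28  {1,3,4,5,6,7,8,9} 70  {2,3,4,5,6,7,8,9} 56
  if 0:o drops first: 126 orders
  if 1:c drops first: 84 orders
heap linearizations: 210

210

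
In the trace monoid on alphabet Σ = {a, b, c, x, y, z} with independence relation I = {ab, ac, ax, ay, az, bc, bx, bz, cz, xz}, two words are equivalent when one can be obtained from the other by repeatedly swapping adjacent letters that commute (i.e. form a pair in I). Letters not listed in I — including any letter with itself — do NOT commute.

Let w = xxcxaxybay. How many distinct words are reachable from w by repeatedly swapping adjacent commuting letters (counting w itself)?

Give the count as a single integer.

#0=x has no predecessor
#1=x depends on [0:x]
#2=c depends on [1:x]
#3=x depends on [2:c]
#4=a has no predecessor
#5=x depends on [3:x]
#6=y depends on [5:x]
#7=b depends on [6:y]
#8=a depends on [4:a]
#9=y depends on [7:b]
sources: [0:x, 4:a]
N(rest) = Σ N(rest − s) over sources s of rest; N(one piece) = 1:
  size 1 → [8]=1  [9]=1
  size 2 → [4,8]=1  [7,9]=1  [8,9]=2
  size 3 → [4,8,9]=3  [6,7,9]=1  [7,8,9]=3
  size 4 → [4,7,8,9]=6  [5,6,7,9]=1  [6,7,8,9]=4
  size 5 → [3,5,6,7,9]=1  [4,6,7,8,9]=10  [5,6,7,8,9]=5
  size 6 → [2,3,5,6,7,9]=1  [3,5,6,7,8,9]=6  [4,5,6,7,8,9]=15
  size 7 → [1,2,3,5,6,7,9]=1  [2,3,5,6,7,8,9]=7  [3,4,5,6,7,8,9]=21
  size 8 → [0,1,2,3,5,6,7,9]=1  [1,2,3,5,6,7,8,9]=8  [2,3,4,5,6,7,8,9]=28
  first=0(x) contributes 36
  first=4(a) contributes 9
|[w]| = 45

45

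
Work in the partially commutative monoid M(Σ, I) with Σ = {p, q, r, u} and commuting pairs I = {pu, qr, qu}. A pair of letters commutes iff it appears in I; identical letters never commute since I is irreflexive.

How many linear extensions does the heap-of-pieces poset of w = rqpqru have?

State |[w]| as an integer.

piece 0:r — minimal
piece 1:q — minimal
piece 2:p rests on {0:r, 1:q}
piece 3:q rests on {2:p}
piece 4:r rests on {2:p}
piece 5:u rests on {4:r}
minimal pieces: {0:r, 1:q}
ways to finish when only these pieces remain (= sum over removing one remaining piece with nothing left below it):
  1 left: {3}→1  {5}→1
  2 left: {3,5}→2  {4,5}→1
  3 left: {3,4,5}→3
  4 left: {2,3,4,5}→3
  placing 0:r first → 3 extensions
  placing 1:q first → 3 extensions
total linear extensions = 6

6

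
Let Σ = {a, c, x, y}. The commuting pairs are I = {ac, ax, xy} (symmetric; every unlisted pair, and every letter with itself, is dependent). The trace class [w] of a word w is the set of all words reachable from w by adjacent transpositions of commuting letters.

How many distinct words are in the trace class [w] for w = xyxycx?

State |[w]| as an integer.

6

#0=x has no predecessor
#1=y has no predecessor
#2=x depends on [0:x]
#3=y depends on [1:y]
#4=c depends on [2:x, 3:y]
#5=x depends on [4:c]
sources: [0:x, 1:y]
N(rest) = Σ N(rest − s) over sources s of rest; N(one piece) = 1:
  size 1 → [5]=1
  size 2 → [4,5]=1
  size 3 → [2,4,5]=1  [3,4,5]=1
  size 4 → [0,2,4,5]=1  [1,3,4,5]=1  [2,3,4,5]=2
  first=0(x) contributes 3
  first=1(y) contributes 3
|[w]| = 6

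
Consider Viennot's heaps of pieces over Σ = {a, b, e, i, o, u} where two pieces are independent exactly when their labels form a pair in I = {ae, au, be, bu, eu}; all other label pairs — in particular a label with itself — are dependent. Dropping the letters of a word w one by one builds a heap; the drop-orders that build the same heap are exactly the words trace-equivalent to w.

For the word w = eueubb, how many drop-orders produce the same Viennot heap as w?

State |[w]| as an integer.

90

#0=e has no predecessor
#1=u has no predecessor
#2=e depends on [0:e]
#3=u depends on [1:u]
#4=b has no predecessor
#5=b depends on [4:b]
sources: [0:e, 1:u, 4:b]
N(rest) = Σ N(rest − s) over sources s of rest; N(one piece) = 1:
  size 1 → [2]=1  [3]=1  [5]=1
  size 2 → [0,2]=1  [1,3]=1  [2,3]=2  [2,5]=2  [3,5]=2  [4,5]=1
  size 3 → [0,2,3]=3  [0,2,5]=3  [1,2,3]=3  [1,3,5]=3  [2,3,5]=6  [2,4,5]=3  [3,4,5]=3
  size 4 → [0,1,2,3]=6  [0,2,3,5]=12  [0,2,4,5]=6  [1,2,3,5]=12  [1,3,4,5]=6  [2,3,4,5]=12
  first=0(e) contributes 30
  first=1(u) contributes 30
  first=4(b) contributes 30
|[w]| = 90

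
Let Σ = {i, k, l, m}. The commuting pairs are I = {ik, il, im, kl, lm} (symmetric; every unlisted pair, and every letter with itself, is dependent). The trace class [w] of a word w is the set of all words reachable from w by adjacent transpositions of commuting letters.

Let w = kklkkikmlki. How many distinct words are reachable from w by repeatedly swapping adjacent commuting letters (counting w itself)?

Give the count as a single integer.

drop 0:k onto floor
drop 1:k onto {0:k}
drop 2:l onto floor
drop 3:k onto {1:k}
drop 4:k onto {3:k}
drop 5:i onto floor
drop 6:k onto {4:k}
drop 7:m onto {6:k}
drop 8:l onto {2:l}
drop 9:k onto {7:m}
drop 10:i onto {5:i}
ground layer = {0:k, 2:l, 5:i}
drop-orders for the pieces not yet dropped (sum over which currently-grounded one goes next):
  1 to go: {8} 1  {9} 1  {10} 1
  2 to go: {2,8} 1  {5,10} 1  {7,9} 1  {8,9} 2  {8,10} 2  {9,10} 2
  3 to go: {2,8,9} 3  {2,8,10} 3  {5,8,10} 3  {5,9,10} 3  {6,7,9} 1  {7,8,9} 3  {7,9,10} 3  {8,9,10} 6
  4 to go: {2,5,8,10} 6  {2,7,8,9} 6  {2,8,9,10} 12  {4,6,7,9} 1  {5,7,9,10} 6  {5,8,9,10} 12  {6,7,8,9} 4  {6,7,9,10} 4  {7,8,9,10} 12
  5 to go: {2,5,8,9,10} 30  {2,6,7,8,9} 10  {2,7,8,9,10} 30  {3,4,6,7,9} 1  {4,6,7,8,9} 5  {4,6,7,9,10} 5  {5,6,7,9,10} 10  {5,7,8,9,10} 30  {6,7,8,9,10} 20
  6 to go: {1,3,4,6,7,9} 1  {2,4,6,7,8,9} 15  {2,5,7,8,9,10} 90  {2,6,7,8,9,10} 60  {3,4,6,7,8,9} 6  {3,4,6,7,9,10} 6  {4,5,6,7,9,10} 15  {4,6,7,8,9,10} 30  {5,6,7,8,9,10} 60
  7 to go: {0,1,3,4,6,7,9} 1  {1,3,4,6,7,8,9} 7  {1,3,4,6,7,9,10} 7  {2,3,4,6,7,8,9} 21  {2,4,6,7,8,9,10} 105  {2,5,6,7,8,9,10} 210  {3,4,5,6,7,9,10} 21  {3,4,6,7,8,9,10} 42  {4,5,6,7,8,9,10} 105
  8 to go: {0,1,3,4,6,7,8,9} 8  {0,1,3,4,6,7,9,10} 8  {1,2,3,4,6,7,8,9} 28  {1,3,4,5,6,7,9,10} 28  {1,3,4,6,7,8,9,10} 56  {2,3,4,6,7,8,9,10} 168  {2,4,5,6,7,8,9,10} 420  {3,4,5,6,7,8,9,10} 168
  9 to go: {0,1,2,3,4,6,7,8,9} 36  {0,1,3,4,5,6,7,9,10} 36  {0,1,3,4,6,7,8,9,10} 72  {1,2,3,4,6,7,8,9,10} 252  {1,3,4,5,6,7,8,9,10} 252  {2,3,4,5,6,7,8,9,10} 756
  if 0:k drops first: 1260 orders
  if 2:l drops first: 360 orders
  if 5:i drops first: 360 orders
heap linearizations: 1980

1980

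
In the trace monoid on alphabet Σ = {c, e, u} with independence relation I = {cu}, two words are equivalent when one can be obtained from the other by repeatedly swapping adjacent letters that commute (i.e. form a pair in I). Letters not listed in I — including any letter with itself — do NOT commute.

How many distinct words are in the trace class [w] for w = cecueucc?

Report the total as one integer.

0(c) covers ∅
1(e) covers 0:c
2(c) covers 1:e
3(u) covers 1:e
4(e) covers 2:c, 3:u
5(u) covers 4:e
6(c) covers 4:e
7(c) covers 6:c
floor of heap: 0:c
completions by unplaced set U, small U first (add the entries for U minus each lowest piece of U):
  |U|=1: {5}:1  {7}:1
  |U|=2: {5,7}:2  {6,7}:1
  |U|=3: {5,6,7}:3
  |U|=4: {4,5,6,7}:3
  |U|=5: {2,4,5,6,7}:3  {3,4,5,6,7}:3
  |U|=6: {2,3,4,5,6,7}:6
  start at 0(c): 6

6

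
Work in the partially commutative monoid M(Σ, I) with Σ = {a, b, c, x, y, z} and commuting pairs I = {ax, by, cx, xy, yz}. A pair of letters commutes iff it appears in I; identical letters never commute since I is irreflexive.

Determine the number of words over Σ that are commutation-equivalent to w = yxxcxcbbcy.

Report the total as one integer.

drop 0:y onto floor
drop 1:x onto floor
drop 2:x onto {1:x}
drop 3:c onto {0:y}
drop 4:x onto {2:x}
drop 5:c onto {3:c}
drop 6:b onto {4:x, 5:c}
drop 7:b onto {6:b}
drop 8:c onto {7:b}
drop 9:y onto {8:c}
ground layer = {0:y, 1:x}
drop-orders for the pieces not yet dropped (sum over which currently-grounded one goes next):
  1 to go: {9} 1
  2 to go: {8,9} 1
  3 to go: {7,8,9} 1
  4 to go: {6,7,8,9} 1
  5 to go: {4,6,7,8,9} 1  {5,6,7,8,9} 1
  6 to go: {2,4,6,7,8,9} 1  {3,5,6,7,8,9} 1  {4,5,6,7,8,9} 2
  7 to go: {0,3,5,6,7,8,9} 1  {1,2,4,6,7,8,9} 1  {2,4,5,6,7,8,9} 3  {3,4,5,6,7,8,9} 3
  8 to go: {0,3,4,5,6,7,8,9} 4  {1,2,4,5,6,7,8,9} 4  {2,3,4,5,6,7,8,9} 6
  if 0:y drops first: 10 orders
  if 1:x drops first: 10 orders
heap linearizations: 20

20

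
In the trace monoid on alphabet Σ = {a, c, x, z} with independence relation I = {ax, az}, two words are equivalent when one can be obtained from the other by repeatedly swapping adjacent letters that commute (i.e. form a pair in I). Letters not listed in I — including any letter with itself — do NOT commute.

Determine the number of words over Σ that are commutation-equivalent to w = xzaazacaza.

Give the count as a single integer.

piece 0:x — minimal
piece 1:z rests on {0:x}
piece 2:a — minimal
piece 3:a rests on {2:a}
piece 4:z rests on {1:z}
piece 5:a rests on {3:a}
piece 6:c rests on {4:z, 5:a}
piece 7:a rests on {6:c}
piece 8:z rests on {6:c}
piece 9:a rests on {7:a}
minimal pieces: {0:x, 2:a}
ways to finish when only these pieces remain (= sum over removing one remaining piece with nothing left below it):
  1 left: {8}→1  {9}→1
  2 left: {7,9}→1  {8,9}→2
  3 left: {7,8,9}→3
  4 left: {6,7,8,9}→3
  5 left: {4,6,7,8,9}→3  {5,6,7,8,9}→3
  6 left: {1,4,6,7,8,9}→3  {3,5,6,7,8,9}→3  {4,5,6,7,8,9}→6
  7 left: {0,1,4,6,7,8,9}→3  {1,4,5,6,7,8,9}→9  {2,3,5,6,7,8,9}→3  {3,4,5,6,7,8,9}→9
  8 left: {0,1,4,5,6,7,8,9}→12  {1,3,4,5,6,7,8,9}→18  {2,3,4,5,6,7,8,9}→12
  placing 0:x first → 30 extensions
  placing 2:a first → 30 extensions
total linear extensions = 60

60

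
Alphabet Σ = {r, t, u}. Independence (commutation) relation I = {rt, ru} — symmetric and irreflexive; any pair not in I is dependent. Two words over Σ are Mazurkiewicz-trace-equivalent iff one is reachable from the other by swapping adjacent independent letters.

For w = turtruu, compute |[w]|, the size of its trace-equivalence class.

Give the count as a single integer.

21

#0=t has no predecessor
#1=u depends on [0:t]
#2=r has no predecessor
#3=t depends on [1:u]
#4=r depends on [2:r]
#5=u depends on [3:t]
#6=u depends on [5:u]
sources: [0:t, 2:r]
N(rest) = Σ N(rest − s) over sources s of rest; N(one piece) = 1:
  size 1 → [4]=1  [6]=1
  size 2 → [2,4]=1  [4,6]=2  [5,6]=1
  size 3 → [2,4,6]=3  [3,5,6]=1  [4,5,6]=3
  size 4 → [1,3,5,6]=1  [2,4,5,6]=6  [3,4,5,6]=4
  size 5 → [0,1,3,5,6]=1  [1,3,4,5,6]=5  [2,3,4,5,6]=10
  first=0(t) contributes 15
  first=2(r) contributes 6
|[w]| = 21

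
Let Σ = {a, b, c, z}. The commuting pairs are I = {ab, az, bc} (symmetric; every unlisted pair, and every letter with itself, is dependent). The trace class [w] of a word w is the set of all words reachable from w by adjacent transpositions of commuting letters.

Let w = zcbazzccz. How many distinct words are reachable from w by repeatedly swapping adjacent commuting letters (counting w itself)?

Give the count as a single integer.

drop 0:z onto floor
drop 1:c onto {0:z}
drop 2:b onto {0:z}
drop 3:a onto {1:c}
drop 4:z onto {1:c, 2:b}
drop 5:z onto {4:z}
drop 6:c onto {3:a, 5:z}
drop 7:c onto {6:c}
drop 8:z onto {7:c}
ground layer = {0:z}
drop-orders for the pieces not yet dropped (sum over which currently-grounded one goes next):
  1 to go: {8} 1
  2 to go: {7,8} 1
  3 to go: {6,7,8} 1
  4 to go: {3,6,7,8} 1  {5,6,7,8} 1
  5 to go: {3,5,6,7,8} 2  {4,5,6,7,8} 1
  6 to go: {2,4,5,6,7,8} 1  {3,4,5,6,7,8} 3
  7 to go: {1,3,4,5,6,7,8} 3  {2,3,4,5,6,7,8} 4
  if 0:z drops first: 7 orders

7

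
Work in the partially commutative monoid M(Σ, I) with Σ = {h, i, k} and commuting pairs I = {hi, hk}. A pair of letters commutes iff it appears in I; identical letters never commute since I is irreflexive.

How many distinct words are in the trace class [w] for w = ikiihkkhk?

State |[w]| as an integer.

#0=i has no predecessor
#1=k depends on [0:i]
#2=i depends on [1:k]
#3=i depends on [2:i]
#4=h has no predecessor
#5=k depends on [3:i]
#6=k depends on [5:k]
#7=h depends on [4:h]
#8=k depends on [6:k]
sources: [0:i, 4:h]
N(rest) = Σ N(rest − s) over sources s of rest; N(one piece) = 1:
  size 1 → [7]=1  [8]=1
  size 2 → [4,7]=1  [6,8]=1  [7,8]=2
  size 3 → [4,7,8]=3  [5,6,8]=1  [6,7,8]=3
  size 4 → [3,5,6,8]=1  [4,6,7,8]=6  [5,6,7,8]=4
  size 5 → [2,3,5,6,8]=1  [3,5,6,7,8]=5  [4,5,6,7,8]=10
  size 6 → [1,2,3,5,6,8]=1  [2,3,5,6,7,8]=6  [3,4,5,6,7,8]=15
  size 7 → [0,1,2,3,5,6,8]=1  [1,2,3,5,6,7,8]=7  [2,3,4,5,6,7,8]=21
  first=0(i) contributes 28
  first=4(h) contributes 8
|[w]| = 36

36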